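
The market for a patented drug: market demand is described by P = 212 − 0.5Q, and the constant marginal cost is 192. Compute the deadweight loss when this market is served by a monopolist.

Under competition P = MC = 192, so Q = (212 − 192)/0.5 = 40.
The monopolist equates marginal revenue to marginal cost: 212 − Q = 192, so Q = 20. From demand, P = 202.
DWL is the triangle between Q = 20 and Q = 40: ½·(40 − 20)·(202 − 192) = 100.

DWL = 100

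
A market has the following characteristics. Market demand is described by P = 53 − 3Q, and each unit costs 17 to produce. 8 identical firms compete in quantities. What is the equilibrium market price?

P = 21

With 8 symmetric Cournot firms, each firm's FOC gives 53 − 27q = 17, so q = 4/3, Q = 8·4/3 = 32/3, and P = 21.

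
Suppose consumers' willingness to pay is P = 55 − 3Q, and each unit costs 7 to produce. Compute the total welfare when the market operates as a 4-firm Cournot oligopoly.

TS = 368.64

With 4 symmetric Cournot firms, each firm's FOC gives 55 − 15q = 7, so q = 3.2, Q = 4·3.2 = 12.8, and P = 16.6.
CS = ½·(55 − 16.6)·12.8 = 245.76; PS = (16.6 − 7)·12.8 = 122.88; TS = 368.64.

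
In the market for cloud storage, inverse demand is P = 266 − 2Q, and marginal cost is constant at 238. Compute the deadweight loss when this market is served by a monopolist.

DWL = 49

Perfect competition: P = MC = 238, so 266 − 2Q = 238 and Q = 14.
Monopoly sets MR = MC: 266 − 4Q = 238 ⇒ Q = 7, P = 266 − 2·7 = 252.
DWL is the triangle between Q = 7 and Q = 14: ½·(14 − 7)·(252 − 238) = 49.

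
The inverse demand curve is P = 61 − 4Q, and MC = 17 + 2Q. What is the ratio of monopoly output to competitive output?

Q_m/Q_c = 0.6

Monopoly sets MR = MC: 61 − 8Q = 17 + 2Q ⇒ Q = 4.4, P = 61 − 4·4.4 = 43.4.
Under competition P = MC: 61 − 4Q = 17 + 2Q ⇒ Q = 22/3, P = 95/3.
Ratio Q_m/Q_c = 4.4/(22/3) = 0.6.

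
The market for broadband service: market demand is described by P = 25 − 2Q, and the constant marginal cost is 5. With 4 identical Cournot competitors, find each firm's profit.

π_i = 8

Cournot with 4 identical firms: the symmetric best-response condition is 25 − 10q = 5. Each firm produces q = 2, total output Q = 8, price P = 9.
Each firm's profit = (9 − 5)·2 = 8.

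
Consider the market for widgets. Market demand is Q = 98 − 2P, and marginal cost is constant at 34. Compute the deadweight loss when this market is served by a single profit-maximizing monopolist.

DWL = 56.25

Inverting demand: P = 49 − 0.5Q.
Competitive firms price at marginal cost: P = 34, giving Q = 30.
The monopolist equates marginal revenue to marginal cost: 49 − Q = 34, so Q = 15. From demand, P = 41.5.
DWL is the triangle between Q = 15 and Q = 30: ½·(30 − 15)·(41.5 − 34) = 56.25.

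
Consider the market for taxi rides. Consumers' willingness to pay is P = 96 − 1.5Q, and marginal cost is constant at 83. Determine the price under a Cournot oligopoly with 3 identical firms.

In a 3-firm Cournot equilibrium, symmetry and the first-order condition give q = (96 − 83)/(6) = 13/6. So Q = 6.5 and P = 86.25.

P = 86.25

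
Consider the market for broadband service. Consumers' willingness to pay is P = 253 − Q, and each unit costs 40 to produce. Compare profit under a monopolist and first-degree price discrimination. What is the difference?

Profit rises by 11342.25

A monopolist chooses Q where MR = MC. MR = 253 − 2Q; setting this equal to 40 gives Q = 106.5 and P = 146.5.
Profit = (146.5 − 40)·106.5 = 11342.25.
A perfectly discriminating monopolist sells every unit with P(Q) ≥ MC(Q), so output equals the competitive quantity Q = 213. Each buyer pays their reservation price, so CS = 0 and the firm captures all surplus.
PS equals the full surplus area, 22684.5. Profit = 22684.5 = 22684.5.
Change in profit: 22684.5 − 11342.25 = 11342.25.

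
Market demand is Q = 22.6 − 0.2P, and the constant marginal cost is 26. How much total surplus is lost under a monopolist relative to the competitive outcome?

DWL = 189.225

Inverting demand: P = 113 − 5Q.
Perfect competition: P = MC = 26, so 113 − 5Q = 26 and Q = 17.4.
Monopoly sets MR = MC: 113 − 10Q = 26 ⇒ Q = 8.7, P = 113 − 5·8.7 = 69.5.
DWL is the triangle between Q = 8.7 and Q = 17.4: ½·(17.4 − 8.7)·(69.5 − 26) = 189.225.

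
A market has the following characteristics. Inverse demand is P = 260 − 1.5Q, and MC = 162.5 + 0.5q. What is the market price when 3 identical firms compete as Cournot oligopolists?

P = 192.5

With 3 symmetric Cournot firms, each firm's FOC gives 260 − 6q = 162.5 + 0.5q, so q = 15, Q = 3·15 = 45, and P = 192.5.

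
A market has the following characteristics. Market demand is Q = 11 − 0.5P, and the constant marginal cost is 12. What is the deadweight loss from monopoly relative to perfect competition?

Inverting demand: P = 22 − 2Q.
Perfect competition: P = MC = 12, so 22 − 2Q = 12 and Q = 5.
A monopolist chooses Q where MR = MC. MR = 22 − 4Q; setting this equal to 12 gives Q = 2.5 and P = 17.
DWL is the triangle between Q = 2.5 and Q = 5: ½·(5 − 2.5)·(17 − 12) = 6.25.

DWL = 6.25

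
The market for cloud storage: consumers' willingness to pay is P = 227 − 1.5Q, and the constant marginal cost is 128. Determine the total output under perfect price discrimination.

Q = 66

Under first-degree price discrimination the firm charges each unit its demand price and produces up to where P = MC, i.e. Q = 66. Consumer surplus is zero; producer surplus equals total surplus.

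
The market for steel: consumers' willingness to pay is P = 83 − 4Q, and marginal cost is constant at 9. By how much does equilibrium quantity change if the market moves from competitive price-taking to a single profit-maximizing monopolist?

Q falls by 9.25

Perfect competition: P = MC = 9, so 83 − 4Q = 9 and Q = 18.5.
Monopoly sets MR = MC: 83 − 8Q = 9 ⇒ Q = 9.25, P = 83 − 4·9.25 = 46.
Change in equilibrium quantity: 9.25 − 18.5 = −9.25.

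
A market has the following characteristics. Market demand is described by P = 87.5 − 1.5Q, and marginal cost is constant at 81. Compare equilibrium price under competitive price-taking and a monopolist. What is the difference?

P rises by 3.25

Under competition P = MC = 81, so Q = (87.5 − 81)/1.5 = 13/3.
Monopoly sets MR = MC: 87.5 − 3Q = 81 ⇒ Q = 13/6, P = 87.5 − 1.5·13/6 = 84.25.
Change in equilibrium price: 84.25 − 81 = 3.25.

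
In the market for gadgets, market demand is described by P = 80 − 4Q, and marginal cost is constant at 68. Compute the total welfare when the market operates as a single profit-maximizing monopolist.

TS = 13.5

The monopolist equates marginal revenue to marginal cost: 80 − 8Q = 68, so Q = 1.5. From demand, P = 74.
CS = ½·(80 − 74)·1.5 = 4.5; PS = (74 − 68)·1.5 = 9; TS = 13.5.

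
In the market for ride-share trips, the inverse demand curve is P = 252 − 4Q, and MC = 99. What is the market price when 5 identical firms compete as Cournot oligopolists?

Cournot with 5 identical firms: the symmetric best-response condition is 252 − 24q = 99. Each firm produces q = 6.375, total output Q = 31.875, price P = 124.5.

P = 124.5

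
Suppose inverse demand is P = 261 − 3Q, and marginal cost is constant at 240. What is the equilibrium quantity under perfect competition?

Competitive firms price at marginal cost: P = 240, giving Q = 7.

Q = 7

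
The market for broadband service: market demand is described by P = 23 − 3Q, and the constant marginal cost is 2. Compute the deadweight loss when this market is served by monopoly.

Perfect competition: P = MC = 2, so 23 − 3Q = 2 and Q = 7.
A monopolist chooses Q where MR = MC. MR = 23 − 6Q; setting this equal to 2 gives Q = 3.5 and P = 12.5.
DWL is the triangle between Q = 3.5 and Q = 7: ½·(7 − 3.5)·(12.5 − 2) = 18.375.

DWL = 18.375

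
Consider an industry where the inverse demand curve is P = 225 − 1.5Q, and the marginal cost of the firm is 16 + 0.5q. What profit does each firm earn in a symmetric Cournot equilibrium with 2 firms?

With 2 symmetric Cournot firms, each firm's FOC gives 225 − 4.5q = 16 + 0.5q, so q = 41.8, Q = 2·41.8 = 83.6, and P = 99.6.
Each firm's profit = 99.6·41.8 − (16·41.8 + ½·0.5·41.8²) = 3057.67.

π_i = 3057.67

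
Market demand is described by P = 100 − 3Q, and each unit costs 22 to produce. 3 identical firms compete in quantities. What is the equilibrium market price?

Cournot with 3 identical firms: the symmetric best-response condition is 100 − 12q = 22. Each firm produces q = 6.5, total output Q = 19.5, price P = 41.5.

P = 41.5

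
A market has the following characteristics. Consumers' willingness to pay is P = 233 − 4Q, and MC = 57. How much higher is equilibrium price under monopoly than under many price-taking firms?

P rises by 88

Perfect competition: P = MC = 57, so 233 − 4Q = 57 and Q = 44.
Monopoly sets MR = MC: 233 − 8Q = 57 ⇒ Q = 22, P = 233 − 4·22 = 145.
Change in equilibrium price: 145 − 57 = 88.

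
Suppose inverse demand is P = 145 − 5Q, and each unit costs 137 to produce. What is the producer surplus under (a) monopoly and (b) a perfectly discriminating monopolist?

A monopolist chooses Q where MR = MC. MR = 145 − 10Q; setting this equal to 137 gives Q = 0.8 and P = 141.
PS = (141 − 137)·0.8 = 3.2.
Under first-degree price discrimination the firm charges each unit its demand price and produces up to where P = MC, i.e. Q = 1.6. Consumer surplus is zero; producer surplus equals total surplus.
PS = ½·(145 − 137)·1.6 = 6.4.

Monopoly: PS = 3.2; Perfect PD: PS = 6.4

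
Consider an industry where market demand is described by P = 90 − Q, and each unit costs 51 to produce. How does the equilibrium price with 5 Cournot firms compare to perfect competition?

Cournot: P = 57.5; Competition: P = 51

Cournot with 5 identical firms: the symmetric best-response condition is 90 − 6q = 51. Each firm produces q = 6.5, total output Q = 32.5, price P = 57.5.
Competitive firms price at marginal cost: P = 51, giving Q = 39.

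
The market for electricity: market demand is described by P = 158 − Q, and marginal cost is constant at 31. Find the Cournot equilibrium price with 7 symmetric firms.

With 7 symmetric Cournot firms, each firm's FOC gives 158 − 8q = 31, so q = 15.875, Q = 7·15.875 = 111.125, and P = 46.875.

P = 46.875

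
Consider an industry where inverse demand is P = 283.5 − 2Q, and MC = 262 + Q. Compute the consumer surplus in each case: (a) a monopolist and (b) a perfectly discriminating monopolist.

The monopolist equates marginal revenue to marginal cost: 283.5 − 4Q = 262 + Q, so Q = 4.3. From demand, P = 274.9.
CS = ½·(283.5 − 274.9)·4.3 = 18.49.
Under first-degree price discrimination the firm charges each unit its demand price and produces up to where P = MC, i.e. Q = 43/6. Consumer surplus is zero; producer surplus equals total surplus.
CS = 0.

Monopoly: CS = 18.49; Perfect PD: CS = 0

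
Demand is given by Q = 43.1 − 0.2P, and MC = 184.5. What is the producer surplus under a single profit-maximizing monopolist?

PS = 48.05

Inverting demand: P = 215.5 − 5Q.
Monopoly sets MR = MC: 215.5 − 10Q = 184.5 ⇒ Q = 3.1, P = 215.5 − 5·3.1 = 200.
PS = (200 − 184.5)·3.1 = 48.05.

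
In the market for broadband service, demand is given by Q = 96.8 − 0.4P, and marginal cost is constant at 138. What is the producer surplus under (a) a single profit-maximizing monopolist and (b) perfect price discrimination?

Monopoly: PS = 1081.6; Perfect PD: PS = 2163.2

Inverting demand: P = 242 − 2.5Q.
A monopolist chooses Q where MR = MC. MR = 242 − 5Q; setting this equal to 138 gives Q = 20.8 and P = 190.
PS = (190 − 138)·20.8 = 1081.6.
Under first-degree price discrimination the firm charges each unit its demand price and produces up to where P = MC, i.e. Q = 41.6. Consumer surplus is zero; producer surplus equals total surplus.
PS = ½·(242 − 138)·41.6 = 2163.2.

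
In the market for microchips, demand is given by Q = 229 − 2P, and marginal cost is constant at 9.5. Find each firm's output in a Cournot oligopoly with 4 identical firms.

q_i = 42

Inverting demand: P = 114.5 − 0.5Q.
Cournot with 4 identical firms: the symmetric best-response condition is 114.5 − 2.5q = 9.5. Each firm produces q = 42, total output Q = 168, price P = 30.5.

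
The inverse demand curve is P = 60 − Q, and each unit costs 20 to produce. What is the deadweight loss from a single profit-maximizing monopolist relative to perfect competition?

Competitive firms price at marginal cost: P = 20, giving Q = 40.
A monopolist chooses Q where MR = MC. MR = 60 − 2Q; setting this equal to 20 gives Q = 20 and P = 40.
DWL is the triangle between Q = 20 and Q = 40: ½·(40 − 20)·(40 − 20) = 200.

DWL = 200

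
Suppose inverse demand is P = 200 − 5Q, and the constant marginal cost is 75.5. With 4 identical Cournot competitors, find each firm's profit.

With 4 symmetric Cournot firms, each firm's FOC gives 200 − 25q = 75.5, so q = 4.98, Q = 4·4.98 = 19.92, and P = 100.4.
Each firm's profit = (100.4 − 75.5)·4.98 = 124.002.

π_i = 124.002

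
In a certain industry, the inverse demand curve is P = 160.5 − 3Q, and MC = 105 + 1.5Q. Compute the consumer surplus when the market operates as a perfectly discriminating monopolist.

CS = 0

A perfectly discriminating monopolist sells every unit with P(Q) ≥ MC(Q), so output equals the competitive quantity Q = 37/3. Each buyer pays their reservation price, so CS = 0 and the firm captures all surplus.
CS = 0.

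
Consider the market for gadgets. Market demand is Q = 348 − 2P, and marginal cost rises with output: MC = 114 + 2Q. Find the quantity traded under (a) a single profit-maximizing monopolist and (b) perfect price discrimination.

Inverting demand: P = 174 − 0.5Q.
Monopoly sets MR = MC: 174 − Q = 114 + 2Q ⇒ Q = 20, P = 174 − 0.5·20 = 164.
A perfectly discriminating monopolist sells every unit with P(Q) ≥ MC(Q), so output equals the competitive quantity Q = 24. Each buyer pays their reservation price, so CS = 0 and the firm captures all surplus.

Monopoly: Q = 20; Perfect PD: Q = 24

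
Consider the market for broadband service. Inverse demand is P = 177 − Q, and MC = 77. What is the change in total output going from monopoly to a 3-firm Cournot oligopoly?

A monopolist chooses Q where MR = MC. MR = 177 − 2Q; setting this equal to 77 gives Q = 50 and P = 127.
In a 3-firm Cournot equilibrium, symmetry and the first-order condition give q = (177 − 77)/(4) = 25. So Q = 75 and P = 102.
Change in total output: 75 − 50 = 25.

Q rises by 25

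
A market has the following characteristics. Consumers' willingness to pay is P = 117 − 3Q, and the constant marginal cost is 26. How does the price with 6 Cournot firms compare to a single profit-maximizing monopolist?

Cournot: P = 39; Monopoly: P = 71.5

In a 6-firm Cournot equilibrium, symmetry and the first-order condition give q = (117 − 26)/(21) = 13/3. So Q = 26 and P = 39.
The monopolist equates marginal revenue to marginal cost: 117 − 6Q = 26, so Q = 91/6. From demand, P = 71.5.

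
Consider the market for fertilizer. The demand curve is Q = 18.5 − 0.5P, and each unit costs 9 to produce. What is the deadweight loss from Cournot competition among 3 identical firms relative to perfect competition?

Inverting demand: P = 37 − 2Q.
Perfect competition: P = MC = 9, so 37 − 2Q = 9 and Q = 14.
Cournot with 3 identical firms: the symmetric best-response condition is 37 − 8q = 9. Each firm produces q = 3.5, total output Q = 10.5, price P = 16.
DWL is the triangle between Q = 10.5 and Q = 14: ½·(14 − 10.5)·(16 − 9) = 12.25.

DWL = 12.25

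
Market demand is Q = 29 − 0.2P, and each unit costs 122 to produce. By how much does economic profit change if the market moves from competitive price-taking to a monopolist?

Economic profit rises by 26.45

Inverting demand: P = 145 − 5Q.
Perfect competition: P = MC = 122, so 145 − 5Q = 122 and Q = 4.6.
Profit = (122 − 122)·4.6 = 0.
The monopolist equates marginal revenue to marginal cost: 145 − 10Q = 122, so Q = 2.3. From demand, P = 133.5.
Profit = (133.5 − 122)·2.3 = 26.45.
Change in economic profit: 26.45 − 0 = 26.45.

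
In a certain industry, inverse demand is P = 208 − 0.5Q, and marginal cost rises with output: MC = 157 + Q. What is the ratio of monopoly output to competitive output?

Q_m/Q_c = 0.75

A monopolist chooses Q where MR = MC. MR = 208 − Q; setting this equal to 157 + Q gives Q = 25.5 and P = 195.25.
Under competition P = MC: 208 − 0.5Q = 157 + Q ⇒ Q = 34, P = 191.
Ratio Q_m/Q_c = 25.5/34 = 0.75.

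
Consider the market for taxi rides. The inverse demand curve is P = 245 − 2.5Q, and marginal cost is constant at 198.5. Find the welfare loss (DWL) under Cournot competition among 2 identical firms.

DWL = 48.05

Competitive firms price at marginal cost: P = 198.5, giving Q = 18.6.
With 2 symmetric Cournot firms, each firm's FOC gives 245 − 7.5q = 198.5, so q = 6.2, Q = 2·6.2 = 12.4, and P = 214.
DWL is the triangle between Q = 12.4 and Q = 18.6: ½·(18.6 − 12.4)·(214 − 198.5) = 48.05.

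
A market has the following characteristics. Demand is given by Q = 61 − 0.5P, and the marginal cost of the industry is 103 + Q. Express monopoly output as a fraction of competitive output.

Inverting demand: P = 122 − 2Q.
A monopolist chooses Q where MR = MC. MR = 122 − 4Q; setting this equal to 103 + Q gives Q = 3.8 and P = 114.4.
Under competition P = MC: 122 − 2Q = 103 + Q ⇒ Q = 19/3, P = 328/3.
Ratio Q_m/Q_c = 3.8/(19/3) = 0.6.

Q_m/Q_c = 0.6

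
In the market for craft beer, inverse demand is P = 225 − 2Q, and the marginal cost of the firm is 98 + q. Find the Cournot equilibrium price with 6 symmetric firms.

P = 123.4

In a 6-firm Cournot equilibrium, symmetry and the first-order condition give q = (225 − 98)/(15) = 127/15. So Q = 50.8 and P = 123.4.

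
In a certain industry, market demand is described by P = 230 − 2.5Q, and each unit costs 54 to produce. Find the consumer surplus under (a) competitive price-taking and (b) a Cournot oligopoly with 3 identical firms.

Competition: CS = 6195.2; Cournot: CS = 3484.8

Under competition P = MC = 54, so Q = (230 − 54)/2.5 = 70.4.
CS = ½·(230 − 54)·70.4 = 6195.2.
In a 3-firm Cournot equilibrium, symmetry and the first-order condition give q = (230 − 54)/(10) = 17.6. So Q = 52.8 and P = 98.
CS = ½·(230 − 98)·52.8 = 3484.8.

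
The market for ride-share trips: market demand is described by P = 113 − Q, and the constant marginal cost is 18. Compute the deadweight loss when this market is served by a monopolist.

Under competition P = MC = 18, so Q = (113 − 18)/1 = 95.
The monopolist equates marginal revenue to marginal cost: 113 − 2Q = 18, so Q = 47.5. From demand, P = 65.5.
DWL is the triangle between Q = 47.5 and Q = 95: ½·(95 − 47.5)·(65.5 − 18) = 1128.125.

DWL = 1128.125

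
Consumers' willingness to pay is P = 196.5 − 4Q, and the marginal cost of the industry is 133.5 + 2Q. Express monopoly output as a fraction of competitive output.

A monopolist chooses Q where MR = MC. MR = 196.5 − 8Q; setting this equal to 133.5 + 2Q gives Q = 6.3 and P = 171.3.
Competitive equilibrium sets price equal to marginal cost: 196.5 − 4Q = 133.5 + 2Q, so Q = 10.5 and P = 154.5.
Ratio Q_m/Q_c = 6.3/10.5 = 0.6.

Q_m/Q_c = 0.6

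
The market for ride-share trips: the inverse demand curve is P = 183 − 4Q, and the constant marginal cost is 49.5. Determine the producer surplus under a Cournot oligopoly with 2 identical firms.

PS = 990.125

With 2 symmetric Cournot firms, each firm's FOC gives 183 − 12q = 49.5, so q = 11.125, Q = 2·11.125 = 22.25, and P = 94.
PS = (94 − 49.5)·22.25 = 990.125.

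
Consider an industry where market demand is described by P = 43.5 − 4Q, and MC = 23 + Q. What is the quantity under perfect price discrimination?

Under first-degree price discrimination the firm charges each unit its demand price and produces up to where P = MC, i.e. Q = 4.1. Consumer surplus is zero; producer surplus equals total surplus.

Q = 4.1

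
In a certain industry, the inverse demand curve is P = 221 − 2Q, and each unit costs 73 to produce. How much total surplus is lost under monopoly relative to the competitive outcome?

DWL = 1369

Under competition P = MC = 73, so Q = (221 − 73)/2 = 74.
The monopolist equates marginal revenue to marginal cost: 221 − 4Q = 73, so Q = 37. From demand, P = 147.
DWL is the triangle between Q = 37 and Q = 74: ½·(74 − 37)·(147 − 73) = 1369.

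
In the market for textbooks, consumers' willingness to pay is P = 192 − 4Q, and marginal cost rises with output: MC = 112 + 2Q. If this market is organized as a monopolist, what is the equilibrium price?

P = 160

Monopoly sets MR = MC: 192 − 8Q = 112 + 2Q ⇒ Q = 8, P = 192 − 4·8 = 160.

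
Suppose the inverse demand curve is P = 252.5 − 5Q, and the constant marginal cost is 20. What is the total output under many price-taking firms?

Under competition P = MC = 20, so Q = (252.5 − 20)/5 = 46.5.

Q = 46.5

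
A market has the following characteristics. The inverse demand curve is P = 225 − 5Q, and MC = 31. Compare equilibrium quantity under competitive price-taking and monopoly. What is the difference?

Perfect competition: P = MC = 31, so 225 − 5Q = 31 and Q = 38.8.
The monopolist equates marginal revenue to marginal cost: 225 − 10Q = 31, so Q = 19.4. From demand, P = 128.
Change in equilibrium quantity: 19.4 − 38.8 = −19.4.

Q falls by 19.4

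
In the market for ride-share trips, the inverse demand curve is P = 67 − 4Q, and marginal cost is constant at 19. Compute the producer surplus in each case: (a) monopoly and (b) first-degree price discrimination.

Monopoly: PS = 144; Perfect PD: PS = 288

A monopolist chooses Q where MR = MC. MR = 67 − 8Q; setting this equal to 19 gives Q = 6 and P = 43.
PS = (43 − 19)·6 = 144.
Under first-degree price discrimination the firm charges each unit its demand price and produces up to where P = MC, i.e. Q = 12. Consumer surplus is zero; producer surplus equals total surplus.
PS = ½·(67 − 19)·12 = 288.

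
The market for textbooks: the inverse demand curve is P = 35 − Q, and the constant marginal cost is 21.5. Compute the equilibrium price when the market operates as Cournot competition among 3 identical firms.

Cournot with 3 identical firms: the symmetric best-response condition is 35 − 4q = 21.5. Each firm produces q = 3.375, total output Q = 10.125, price P = 24.875.

P = 24.875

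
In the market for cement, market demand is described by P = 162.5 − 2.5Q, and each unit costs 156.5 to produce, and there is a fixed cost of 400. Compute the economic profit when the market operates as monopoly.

The monopolist equates marginal revenue to marginal cost: 162.5 − 5Q = 156.5, so Q = 1.2. From demand, P = 159.5.
Profit = (159.5 − 156.5)·1.2 − 400 = −396.4.

Profit = −396.4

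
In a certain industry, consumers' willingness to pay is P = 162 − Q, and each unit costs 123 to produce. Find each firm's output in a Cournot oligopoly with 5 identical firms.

Cournot with 5 identical firms: the symmetric best-response condition is 162 − 6q = 123. Each firm produces q = 6.5, total output Q = 32.5, price P = 129.5.

q_i = 6.5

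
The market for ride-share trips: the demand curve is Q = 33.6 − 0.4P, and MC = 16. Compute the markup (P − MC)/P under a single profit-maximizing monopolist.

Lerner index = 0.68

Inverting demand: P = 84 − 2.5Q.
Monopoly sets MR = MC: 84 − 5Q = 16 ⇒ Q = 13.6, P = 84 − 2.5·13.6 = 50.
Lerner index = (P − MC)/P = (50 − 16)/50 = 0.68.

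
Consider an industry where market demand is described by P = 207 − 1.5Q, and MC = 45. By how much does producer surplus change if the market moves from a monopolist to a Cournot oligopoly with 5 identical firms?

A monopolist chooses Q where MR = MC. MR = 207 − 3Q; setting this equal to 45 gives Q = 54 and P = 126.
PS = (126 − 45)·54 = 4374.
With 5 symmetric Cournot firms, each firm's FOC gives 207 − 9q = 45, so q = 18, Q = 5·18 = 90, and P = 72.
PS = (72 − 45)·90 = 2430.
Change in producer surplus: 2430 − 4374 = −1944.

Producer surplus falls by 1944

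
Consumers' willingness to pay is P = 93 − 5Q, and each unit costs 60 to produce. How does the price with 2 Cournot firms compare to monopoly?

Cournot: P = 71; Monopoly: P = 76.5

With 2 symmetric Cournot firms, each firm's FOC gives 93 − 15q = 60, so q = 2.2, Q = 2·2.2 = 4.4, and P = 71.
Monopoly sets MR = MC: 93 − 10Q = 60 ⇒ Q = 3.3, P = 93 − 5·3.3 = 76.5.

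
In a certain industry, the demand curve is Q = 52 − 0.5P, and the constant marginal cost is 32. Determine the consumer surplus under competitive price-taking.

CS = 1296

Inverting demand: P = 104 − 2Q.
Competitive firms price at marginal cost: P = 32, giving Q = 36.
CS = ½·(104 − 32)·36 = 1296.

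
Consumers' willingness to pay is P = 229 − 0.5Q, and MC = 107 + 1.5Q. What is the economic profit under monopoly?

A monopolist chooses Q where MR = MC. MR = 229 − Q; setting this equal to 107 + 1.5Q gives Q = 48.8 and P = 204.6.
Profit = 204.6·48.8 − (107·48.8 + ½·1.5·48.8²) = 2976.8.

Profit = 2976.8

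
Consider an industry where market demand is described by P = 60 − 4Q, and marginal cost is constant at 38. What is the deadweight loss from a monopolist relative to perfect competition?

DWL = 15.125

Perfect competition: P = MC = 38, so 60 − 4Q = 38 and Q = 5.5.
The monopolist equates marginal revenue to marginal cost: 60 − 8Q = 38, so Q = 2.75. From demand, P = 49.
DWL is the triangle between Q = 2.75 and Q = 5.5: ½·(5.5 − 2.75)·(49 − 38) = 15.125.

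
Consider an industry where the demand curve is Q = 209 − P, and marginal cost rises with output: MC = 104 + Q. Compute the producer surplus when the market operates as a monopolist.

Inverting demand: P = 209 − Q.
The monopolist equates marginal revenue to marginal cost: 209 − 2Q = 104 + Q, so Q = 35. From demand, P = 174.
PS = P·Q − VC(Q) = 174·35 − (104·35 + ½·1·35²) = 1837.5.

PS = 1837.5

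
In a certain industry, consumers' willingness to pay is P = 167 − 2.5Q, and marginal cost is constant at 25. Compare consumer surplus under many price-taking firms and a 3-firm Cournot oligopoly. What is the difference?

Competitive firms price at marginal cost: P = 25, giving Q = 56.8.
CS = ½·(167 − 25)·56.8 = 4032.8.
In a 3-firm Cournot equilibrium, symmetry and the first-order condition give q = (167 − 25)/(10) = 14.2. So Q = 42.6 and P = 60.5.
CS = ½·(167 − 60.5)·42.6 = 2268.45.
Change in consumer surplus: 2268.45 − 4032.8 = −1764.35.

Consumer surplus falls by 1764.35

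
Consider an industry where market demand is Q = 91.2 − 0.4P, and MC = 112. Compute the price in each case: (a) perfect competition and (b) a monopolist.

Inverting demand: P = 228 − 2.5Q.
Perfect competition: P = MC = 112, so 228 − 2.5Q = 112 and Q = 46.4.
Monopoly sets MR = MC: 228 − 5Q = 112 ⇒ Q = 23.2, P = 228 − 2.5·23.2 = 170.

Competition: P = 112; Monopoly: P = 170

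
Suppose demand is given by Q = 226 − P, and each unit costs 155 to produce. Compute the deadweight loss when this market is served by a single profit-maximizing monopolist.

Inverting demand: P = 226 − Q.
Competitive firms price at marginal cost: P = 155, giving Q = 71.
A monopolist chooses Q where MR = MC. MR = 226 − 2Q; setting this equal to 155 gives Q = 35.5 and P = 190.5.
DWL is the triangle between Q = 35.5 and Q = 71: ½·(71 − 35.5)·(190.5 − 155) = 630.125.

DWL = 630.125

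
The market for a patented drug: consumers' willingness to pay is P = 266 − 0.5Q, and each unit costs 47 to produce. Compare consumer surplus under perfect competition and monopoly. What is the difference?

Consumer surplus falls by 35970.75

Perfect competition: P = MC = 47, so 266 − 0.5Q = 47 and Q = 438.
CS = ½·(266 − 47)·438 = 47961.
The monopolist equates marginal revenue to marginal cost: 266 − Q = 47, so Q = 219. From demand, P = 156.5.
CS = ½·(266 − 156.5)·219 = 11990.25.
Change in consumer surplus: 11990.25 − 47961 = −35970.75.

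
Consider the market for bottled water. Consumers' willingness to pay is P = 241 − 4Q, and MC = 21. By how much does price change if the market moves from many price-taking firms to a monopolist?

Perfect competition: P = MC = 21, so 241 − 4Q = 21 and Q = 55.
Monopoly sets MR = MC: 241 − 8Q = 21 ⇒ Q = 27.5, P = 241 − 4·27.5 = 131.
Change in price: 131 − 21 = 110.

P rises by 110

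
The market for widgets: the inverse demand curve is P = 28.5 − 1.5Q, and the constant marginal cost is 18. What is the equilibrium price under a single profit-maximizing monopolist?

Monopoly sets MR = MC: 28.5 − 3Q = 18 ⇒ Q = 3.5, P = 28.5 − 1.5·3.5 = 23.25.

P = 23.25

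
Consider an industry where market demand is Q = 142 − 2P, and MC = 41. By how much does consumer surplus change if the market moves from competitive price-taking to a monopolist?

Inverting demand: P = 71 − 0.5Q.
Competitive firms price at marginal cost: P = 41, giving Q = 60.
CS = ½·(71 − 41)·60 = 900.
The monopolist equates marginal revenue to marginal cost: 71 − Q = 41, so Q = 30. From demand, P = 56.
CS = ½·(71 − 56)·30 = 225.
Change in consumer surplus: 225 − 900 = −675.

Consumer surplus falls by 675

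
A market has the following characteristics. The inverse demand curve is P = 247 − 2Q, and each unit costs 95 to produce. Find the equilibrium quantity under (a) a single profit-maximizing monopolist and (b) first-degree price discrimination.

Monopoly sets MR = MC: 247 − 4Q = 95 ⇒ Q = 38, P = 247 − 2·38 = 171.
A perfectly discriminating monopolist sells every unit with P(Q) ≥ MC(Q), so output equals the competitive quantity Q = 76. Each buyer pays their reservation price, so CS = 0 and the firm captures all surplus.

Monopoly: Q = 38; Perfect PD: Q = 76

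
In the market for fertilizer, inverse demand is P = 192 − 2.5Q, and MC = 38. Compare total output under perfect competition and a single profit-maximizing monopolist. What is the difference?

Total output falls by 30.8

Competitive firms price at marginal cost: P = 38, giving Q = 61.6.
The monopolist equates marginal revenue to marginal cost: 192 − 5Q = 38, so Q = 30.8. From demand, P = 115.
Change in total output: 30.8 − 61.6 = −30.8.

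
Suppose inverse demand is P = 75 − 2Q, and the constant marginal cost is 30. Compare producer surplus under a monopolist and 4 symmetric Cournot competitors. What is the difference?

PS falls by 91.125

The monopolist equates marginal revenue to marginal cost: 75 − 4Q = 30, so Q = 11.25. From demand, P = 52.5.
PS = (52.5 − 30)·11.25 = 253.125.
Cournot with 4 identical firms: the symmetric best-response condition is 75 − 10q = 30. Each firm produces q = 4.5, total output Q = 18, price P = 39.
PS = (39 − 30)·18 = 162.
Change in producer surplus: 162 − 253.125 = −91.125.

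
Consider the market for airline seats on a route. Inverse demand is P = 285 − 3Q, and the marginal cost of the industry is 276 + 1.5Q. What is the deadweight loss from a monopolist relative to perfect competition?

Under competition P = MC: 285 − 3Q = 276 + 1.5Q ⇒ Q = 2, P = 279.
Monopoly sets MR = MC: 285 − 6Q = 276 + 1.5Q ⇒ Q = 1.2, P = 285 − 3·1.2 = 281.4.
CS = ½·(285 − 279)·2 = 6; PS = (279·2 − 276·2 − ½·1.5·2²) = 3; TS = 9.
CS = ½·(285 − 281.4)·1.2 = 2.16; PS = (281.4·1.2 − 276·1.2 − ½·1.5·1.2²) = 5.4; TS = 7.56.
DWL = 9 − 7.56 = 1.44.

DWL = 1.44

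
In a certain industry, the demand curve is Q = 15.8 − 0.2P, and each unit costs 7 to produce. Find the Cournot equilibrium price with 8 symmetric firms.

P = 15

Inverting demand: P = 79 − 5Q.
With 8 symmetric Cournot firms, each firm's FOC gives 79 − 45q = 7, so q = 1.6, Q = 8·1.6 = 12.8, and P = 15.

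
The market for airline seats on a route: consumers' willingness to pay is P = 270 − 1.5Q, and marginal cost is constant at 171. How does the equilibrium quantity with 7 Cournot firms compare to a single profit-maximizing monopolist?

Cournot: Q = 57.75; Monopoly: Q = 33

Cournot with 7 identical firms: the symmetric best-response condition is 270 − 12q = 171. Each firm produces q = 8.25, total output Q = 57.75, price P = 183.375.
Monopoly sets MR = MC: 270 − 3Q = 171 ⇒ Q = 33, P = 270 − 1.5·33 = 220.5.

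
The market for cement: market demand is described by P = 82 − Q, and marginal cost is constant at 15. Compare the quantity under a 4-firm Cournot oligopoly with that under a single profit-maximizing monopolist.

Cournot: Q = 53.6; Monopoly: Q = 33.5

With 4 symmetric Cournot firms, each firm's FOC gives 82 − 5q = 15, so q = 13.4, Q = 4·13.4 = 53.6, and P = 28.4.
Monopoly sets MR = MC: 82 − 2Q = 15 ⇒ Q = 33.5, P = 82 − 33.5 = 48.5.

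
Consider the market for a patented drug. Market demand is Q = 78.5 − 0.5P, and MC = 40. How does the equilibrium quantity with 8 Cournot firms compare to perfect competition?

Cournot: Q = 52; Competition: Q = 58.5

Inverting demand: P = 157 − 2Q.
With 8 symmetric Cournot firms, each firm's FOC gives 157 − 18q = 40, so q = 6.5, Q = 8·6.5 = 52, and P = 53.
Under competition P = MC = 40, so Q = (157 − 40)/2 = 58.5.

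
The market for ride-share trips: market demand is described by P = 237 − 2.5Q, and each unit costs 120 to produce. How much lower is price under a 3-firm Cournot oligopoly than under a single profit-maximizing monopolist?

A monopolist chooses Q where MR = MC. MR = 237 − 5Q; setting this equal to 120 gives Q = 23.4 and P = 178.5.
With 3 symmetric Cournot firms, each firm's FOC gives 237 − 10q = 120, so q = 11.7, Q = 3·11.7 = 35.1, and P = 149.25.
Change in price: 149.25 − 178.5 = −29.25.

Price falls by 29.25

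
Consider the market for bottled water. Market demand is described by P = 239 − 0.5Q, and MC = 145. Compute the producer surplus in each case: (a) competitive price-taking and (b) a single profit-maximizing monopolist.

Competition: PS = 0; Monopoly: PS = 4418

Under competition P = MC = 145, so Q = (239 − 145)/0.5 = 188.
PS = (145 − 145)·188 = 0.
A monopolist chooses Q where MR = MC. MR = 239 − Q; setting this equal to 145 gives Q = 94 and P = 192.
PS = (192 − 145)·94 = 4418.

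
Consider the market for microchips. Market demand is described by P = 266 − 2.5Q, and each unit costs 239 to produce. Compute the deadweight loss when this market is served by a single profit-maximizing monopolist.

DWL = 36.45

Under competition P = MC = 239, so Q = (266 − 239)/2.5 = 10.8.
Monopoly sets MR = MC: 266 − 5Q = 239 ⇒ Q = 5.4, P = 266 − 2.5·5.4 = 252.5.
DWL is the triangle between Q = 5.4 and Q = 10.8: ½·(10.8 − 5.4)·(252.5 − 239) = 36.45.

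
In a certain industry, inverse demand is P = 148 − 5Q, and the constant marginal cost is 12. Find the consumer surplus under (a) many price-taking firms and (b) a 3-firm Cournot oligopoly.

Perfect competition: P = MC = 12, so 148 − 5Q = 12 and Q = 27.2.
CS = ½·(148 − 12)·27.2 = 1849.6.
Cournot with 3 identical firms: the symmetric best-response condition is 148 − 20q = 12. Each firm produces q = 6.8, total output Q = 20.4, price P = 46.
CS = ½·(148 − 46)·20.4 = 1040.4.

Competition: CS = 1849.6; Cournot: CS = 1040.4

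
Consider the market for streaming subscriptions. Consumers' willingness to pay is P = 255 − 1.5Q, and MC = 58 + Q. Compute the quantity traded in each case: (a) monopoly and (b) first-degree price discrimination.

The monopolist equates marginal revenue to marginal cost: 255 − 3Q = 58 + Q, so Q = 49.25. From demand, P = 181.125.
A perfectly discriminating monopolist sells every unit with P(Q) ≥ MC(Q), so output equals the competitive quantity Q = 78.8. Each buyer pays their reservation price, so CS = 0 and the firm captures all surplus.

Monopoly: Q = 49.25; Perfect PD: Q = 78.8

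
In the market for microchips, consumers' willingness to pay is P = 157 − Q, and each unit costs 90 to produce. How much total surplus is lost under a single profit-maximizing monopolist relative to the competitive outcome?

Under competition P = MC = 90, so Q = (157 − 90)/1 = 67.
Monopoly sets MR = MC: 157 − 2Q = 90 ⇒ Q = 33.5, P = 157 − 33.5 = 123.5.
DWL is the triangle between Q = 33.5 and Q = 67: ½·(67 − 33.5)·(123.5 − 90) = 561.125.

DWL = 561.125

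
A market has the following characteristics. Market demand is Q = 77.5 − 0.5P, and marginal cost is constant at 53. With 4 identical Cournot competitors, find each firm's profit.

π_i = 208.08

Inverting demand: P = 155 − 2Q.
In a 4-firm Cournot equilibrium, symmetry and the first-order condition give q = (155 − 53)/(10) = 10.2. So Q = 40.8 and P = 73.4.
Each firm's profit = (73.4 − 53)·10.2 = 208.08.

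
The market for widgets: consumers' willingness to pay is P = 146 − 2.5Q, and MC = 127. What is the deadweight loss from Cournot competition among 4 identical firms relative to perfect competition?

Under competition P = MC = 127, so Q = (146 − 127)/2.5 = 7.6.
With 4 symmetric Cournot firms, each firm's FOC gives 146 − 12.5q = 127, so q = 1.52, Q = 4·1.52 = 6.08, and P = 130.8.
DWL is the triangle between Q = 6.08 and Q = 7.6: ½·(7.6 − 6.08)·(130.8 − 127) = 2.888.

DWL = 2.888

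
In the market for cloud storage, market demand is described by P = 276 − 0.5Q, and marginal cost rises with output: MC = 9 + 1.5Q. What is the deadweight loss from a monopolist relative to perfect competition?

DWL = 712.89

Competitive equilibrium sets price equal to marginal cost: 276 − 0.5Q = 9 + 1.5Q, so Q = 133.5 and P = 209.25.
The monopolist equates marginal revenue to marginal cost: 276 − Q = 9 + 1.5Q, so Q = 106.8. From demand, P = 222.6.
CS = ½·(276 − 209.25)·133.5 = 71289/16; PS = (209.25·133.5 − 9·133.5 − ½·1.5·133.5²) = 213867/16; TS = 17822.25.
CS = ½·(276 − 222.6)·106.8 = 2851.56; PS = (222.6·106.8 − 9·106.8 − ½·1.5·106.8²) = 14257.8; TS = 17109.36.
DWL = 17822.25 − 17109.36 = 712.89.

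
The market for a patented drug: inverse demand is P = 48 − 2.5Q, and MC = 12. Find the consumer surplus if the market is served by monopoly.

A monopolist chooses Q where MR = MC. MR = 48 − 5Q; setting this equal to 12 gives Q = 7.2 and P = 30.
CS = ½·(48 − 30)·7.2 = 64.8.

CS = 64.8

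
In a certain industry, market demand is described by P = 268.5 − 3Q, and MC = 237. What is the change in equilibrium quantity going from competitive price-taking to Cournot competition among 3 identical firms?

Equilibrium quantity falls by 2.625

Perfect competition: P = MC = 237, so 268.5 − 3Q = 237 and Q = 10.5.
In a 3-firm Cournot equilibrium, symmetry and the first-order condition give q = (268.5 − 237)/(12) = 2.625. So Q = 7.875 and P = 244.875.
Change in equilibrium quantity: 7.875 − 10.5 = −2.625.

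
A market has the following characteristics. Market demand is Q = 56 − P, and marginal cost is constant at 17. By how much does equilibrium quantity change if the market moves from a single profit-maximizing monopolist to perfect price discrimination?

Equilibrium quantity rises by 19.5

Inverting demand: P = 56 − Q.
Monopoly sets MR = MC: 56 − 2Q = 17 ⇒ Q = 19.5, P = 56 − 19.5 = 36.5.
Under first-degree price discrimination the firm charges each unit its demand price and produces up to where P = MC, i.e. Q = 39. Consumer surplus is zero; producer surplus equals total surplus.
Change in equilibrium quantity: 39 − 19.5 = 19.5.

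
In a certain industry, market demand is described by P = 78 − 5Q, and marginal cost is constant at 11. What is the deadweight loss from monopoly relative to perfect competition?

DWL = 112.225

Competitive firms price at marginal cost: P = 11, giving Q = 13.4.
A monopolist chooses Q where MR = MC. MR = 78 − 10Q; setting this equal to 11 gives Q = 6.7 and P = 44.5.
DWL is the triangle between Q = 6.7 and Q = 13.4: ½·(13.4 − 6.7)·(44.5 − 11) = 112.225.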